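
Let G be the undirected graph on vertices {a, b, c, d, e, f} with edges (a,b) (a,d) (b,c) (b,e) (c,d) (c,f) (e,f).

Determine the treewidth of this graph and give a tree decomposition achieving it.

Treewidth 2.
Bags: B1 = {c, e, f}  B2 = {b, c, e}  B3 = {b, c, d}  B4 = {a, b, d}
Tree: B1–B2, B2–B3, B3–B4

Each bag holds 3 vertices, so the decomposition has width 2, which upper-bounds the treewidth. The edges f–e–b–c–f form a cycle, so G is not a tree and its treewidth is at least 2. The upper and lower bounds meet at 2, so that is the treewidth.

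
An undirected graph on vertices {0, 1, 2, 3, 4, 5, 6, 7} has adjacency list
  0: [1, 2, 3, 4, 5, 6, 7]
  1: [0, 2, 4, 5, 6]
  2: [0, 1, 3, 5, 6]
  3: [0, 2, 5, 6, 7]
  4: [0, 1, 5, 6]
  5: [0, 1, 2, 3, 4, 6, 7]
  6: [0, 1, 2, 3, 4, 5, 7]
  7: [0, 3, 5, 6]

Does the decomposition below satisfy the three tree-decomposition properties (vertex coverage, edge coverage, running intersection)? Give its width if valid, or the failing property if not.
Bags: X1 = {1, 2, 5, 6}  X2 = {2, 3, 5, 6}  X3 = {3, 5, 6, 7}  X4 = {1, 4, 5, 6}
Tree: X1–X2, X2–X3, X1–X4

No — vertex 0 appears in no bag.

A tree decomposition must satisfy three properties: every vertex lies in some bag; for every edge, both endpoints lie together in some bag; and for every vertex, the bags containing it form a connected subtree. Here vertex 0 appears in no bag, so the decomposition is invalid.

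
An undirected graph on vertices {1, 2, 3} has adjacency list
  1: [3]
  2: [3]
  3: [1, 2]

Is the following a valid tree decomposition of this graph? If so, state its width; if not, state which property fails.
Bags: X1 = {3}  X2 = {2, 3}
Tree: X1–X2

No — vertex 1 appears in no bag.

A tree decomposition must satisfy three properties: every vertex lies in some bag; for every edge, both endpoints lie together in some bag; and for every vertex, the bags containing it form a connected subtree. Here vertex 1 appears in no bag, so the decomposition is invalid.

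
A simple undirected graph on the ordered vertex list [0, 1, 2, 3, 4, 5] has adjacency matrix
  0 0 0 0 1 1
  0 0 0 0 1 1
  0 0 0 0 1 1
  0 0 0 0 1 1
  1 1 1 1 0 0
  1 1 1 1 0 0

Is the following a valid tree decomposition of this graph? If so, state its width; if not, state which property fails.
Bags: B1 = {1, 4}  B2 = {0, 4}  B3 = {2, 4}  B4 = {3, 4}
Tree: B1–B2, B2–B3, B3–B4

A tree decomposition must satisfy three properties: every vertex lies in some bag; for every edge, both endpoints lie together in some bag; and for every vertex, the bags containing it form a connected subtree. Here vertex 5 appears in no bag, so the decomposition is invalid.

No — vertex 5 appears in no bag.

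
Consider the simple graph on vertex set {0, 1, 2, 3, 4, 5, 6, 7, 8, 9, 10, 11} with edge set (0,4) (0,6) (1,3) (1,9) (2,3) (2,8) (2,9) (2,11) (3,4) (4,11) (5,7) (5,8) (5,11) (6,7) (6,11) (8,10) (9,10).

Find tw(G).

3

A width-3 tree decomposition is:
Bags: B1 = {0, 5, 6, 7}  B2 = {0, 5, 6, 11}  B3 = {0, 4, 5, 11}  B4 = {4, 5, 8, 11}  B5 = {2, 4, 8, 11}  B6 = {2, 3, 4, 8}  B7 = {2, 3, 8, 10}  B8 = {2, 3, 9, 10}  B9 = {1, 3, 9, 10}
Tree: B1–B2, B2–B3, B3–B4, B4–B5, B5–B6, B6–B7, B7–B8, B8–B9
Every bag has size at most 4, so the width is 4 − 1 = 3 and tw(G) ≤ 3. For the lower bound: the 4 vertex sets {0,6,7}, {5}, {11}, {2,3,4,8} are disjoint, each induces a connected subgraph, and every pair is joined by at least one edge of G. Contracting each set to a single vertex therefore yields K_{4} as a minor, and since treewidth is minor-monotone, tw(G) ≥ tw(K_{4}) = 3. Hence tw(G) = 3 exactly.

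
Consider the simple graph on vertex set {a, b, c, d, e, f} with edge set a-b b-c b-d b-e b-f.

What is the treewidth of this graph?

A width-1 tree decomposition is:
Bags: B1 = {b, e}  B2 = {b, d}  B3 = {b, f}  B4 = {b, c}  B5 = {a, b}
Tree: B1–B2, B2–B3, B3–B4, B2–B5
Each bag holds 2 vertices, so the decomposition has width 1, which upper-bounds the treewidth. Any graph with an edge has treewidth ≥ 1, and G has the edge e–b. Combining the bounds, tw(G) = 1.

1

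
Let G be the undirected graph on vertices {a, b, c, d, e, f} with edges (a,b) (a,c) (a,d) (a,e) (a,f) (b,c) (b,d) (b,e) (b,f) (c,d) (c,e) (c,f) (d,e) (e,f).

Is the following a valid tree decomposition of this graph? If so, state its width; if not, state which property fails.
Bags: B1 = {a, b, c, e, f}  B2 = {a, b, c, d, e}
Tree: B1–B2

Every vertex of G appears in some bag (union = {a, b, c, d, e, f}); every edge is covered by a bag; and for each vertex v the set of bags containing v is connected in the bag tree. The decomposition is therefore valid. The largest bag has 5 vertices, so the width is 4.

Yes; width 4.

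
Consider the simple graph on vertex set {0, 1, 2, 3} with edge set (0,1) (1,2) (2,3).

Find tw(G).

A width-1 tree decomposition is:
Bags: B1 = {0, 1}  B2 = {1, 2}  B3 = {2, 3}
Tree: B1–B2, B2–B3
Each bag holds 2 vertices, so the decomposition has width 1, which upper-bounds the treewidth. Since G has at least one edge (e.g. 0–1), it is not an edgeless graph, so tw(G) ≥ 1. Hence tw(G) = 1 exactly.

1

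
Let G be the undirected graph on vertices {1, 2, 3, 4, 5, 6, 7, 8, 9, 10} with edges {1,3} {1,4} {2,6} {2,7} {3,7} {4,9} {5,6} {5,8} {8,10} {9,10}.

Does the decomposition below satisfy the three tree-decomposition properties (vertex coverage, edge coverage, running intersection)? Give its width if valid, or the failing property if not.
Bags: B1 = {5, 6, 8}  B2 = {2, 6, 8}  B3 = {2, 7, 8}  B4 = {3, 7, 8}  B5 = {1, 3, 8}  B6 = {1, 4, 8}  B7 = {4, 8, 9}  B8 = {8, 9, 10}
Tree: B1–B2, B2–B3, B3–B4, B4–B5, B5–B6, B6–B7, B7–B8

Yes; width 2.

Checking the three conditions: (i) the bags cover all of {1, 2, 3, 4, 5, 6, 7, 8, 9, 10}; (ii) for each edge, some bag contains both endpoints; (iii) the bags containing any fixed vertex form a subtree. All hold, so the decomposition is valid with width 3 − 1 = 2.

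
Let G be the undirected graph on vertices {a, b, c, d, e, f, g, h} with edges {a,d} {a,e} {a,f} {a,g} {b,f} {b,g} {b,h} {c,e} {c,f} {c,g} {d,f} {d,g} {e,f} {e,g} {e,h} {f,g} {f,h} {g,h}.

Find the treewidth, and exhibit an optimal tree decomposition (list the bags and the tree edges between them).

Treewidth 3.
One such decomposition:
Bags: B1 = {a, e, f, g}  B2 = {a, d, f, g}  B3 = {e, f, g, h}  B4 = {c, e, f, g}  B5 = {b, f, g, h}
Tree: B1–B2, B1–B3, B1–B4, B3–B5

Every bag has size at most 4, so the width is 4 − 1 = 3 and tw(G) ≤ 3. For the lower bound, the 4 vertices {a, d, f, g} are pairwise adjacent, and any tree decomposition puts a clique entirely inside one bag — forcing width ≥ 3. Hence tw(G) = 3 exactly.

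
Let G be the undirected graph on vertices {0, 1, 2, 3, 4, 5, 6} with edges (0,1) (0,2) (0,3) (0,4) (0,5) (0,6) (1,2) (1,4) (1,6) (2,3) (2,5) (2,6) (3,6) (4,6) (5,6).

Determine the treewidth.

A width-3 tree decomposition is:
Bags: B1 = {0, 2, 5, 6}  B2 = {0, 1, 2, 6}  B3 = {0, 1, 4, 6}  B4 = {0, 2, 3, 6}
Tree: B1–B2, B2–B3, B1–B4
The largest bag has 4 vertices, giving width 3; this decomposition certifies tw(G) ≤ 3. On the other hand G contains the 4-clique {0, 1, 2, 6}. A clique must lie in a single bag of any decomposition, so no decomposition can have width below 3. Therefore the treewidth is 3.

3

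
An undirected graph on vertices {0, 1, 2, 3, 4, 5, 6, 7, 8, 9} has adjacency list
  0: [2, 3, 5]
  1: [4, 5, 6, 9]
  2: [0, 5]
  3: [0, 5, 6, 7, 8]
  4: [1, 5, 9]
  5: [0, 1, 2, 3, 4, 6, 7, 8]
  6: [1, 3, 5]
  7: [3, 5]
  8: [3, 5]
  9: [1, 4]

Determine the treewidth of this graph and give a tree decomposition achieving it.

Treewidth 2.
One such decomposition:
Bags: B1 = {3, 5, 8}  B2 = {3, 5, 7}  B3 = {0, 3, 5}  B4 = {3, 5, 6}  B5 = {1, 5, 6}  B6 = {1, 4, 5}  B7 = {0, 2, 5}  B8 = {1, 4, 9}
Tree: B1–B2, B1–B3, B3–B4, B4–B5, B5–B6, B3–B7, B6–B8

The largest bag has 3 vertices, giving width 2; this decomposition certifies tw(G) ≤ 2. On the other hand G contains the 3-clique {1, 4, 9}. A clique must lie in a single bag of any decomposition, so no decomposition can have width below 2. The upper and lower bounds meet at 2, so that is the treewidth.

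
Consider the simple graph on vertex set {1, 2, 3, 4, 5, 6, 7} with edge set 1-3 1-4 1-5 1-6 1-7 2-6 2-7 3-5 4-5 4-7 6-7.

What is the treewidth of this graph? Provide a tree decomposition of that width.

Every bag has size at most 3, so the width is 3 − 1 = 2 and tw(G) ≤ 2. Conversely, {1, 3, 5} is a clique of size 3, and the vertices of any clique must share a bag in every tree decomposition; so some bag has ≥ 3 vertices and tw(G) ≥ 2. Hence tw(G) = 2 exactly.

Treewidth 2.
One such decomposition:
Bags: B1 = {1, 4, 7}  B2 = {1, 4, 5}  B3 = {1, 6, 7}  B4 = {1, 3, 5}  B5 = {2, 6, 7}
Tree: B1–B2, B1–B3, B2–B4, B3–B5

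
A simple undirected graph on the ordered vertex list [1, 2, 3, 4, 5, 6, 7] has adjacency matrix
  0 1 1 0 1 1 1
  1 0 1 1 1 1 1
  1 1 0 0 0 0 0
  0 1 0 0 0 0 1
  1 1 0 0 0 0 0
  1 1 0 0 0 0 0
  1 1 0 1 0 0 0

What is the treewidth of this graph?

2

A width-2 tree decomposition is:
Bags: B1 = {2, 4, 7}  B2 = {1, 2, 7}  B3 = {1, 2, 6}  B4 = {1, 2, 5}  B5 = {1, 2, 3}
Tree: B1–B2, B2–B3, B2–B4, B4–B5
Every bag has size at most 3, so the width is 3 − 1 = 2 and tw(G) ≤ 2. On the other hand G contains the 3-clique {1, 2, 3}. A clique must lie in a single bag of any decomposition, so no decomposition can have width below 2. The upper and lower bounds meet at 2, so that is the treewidth.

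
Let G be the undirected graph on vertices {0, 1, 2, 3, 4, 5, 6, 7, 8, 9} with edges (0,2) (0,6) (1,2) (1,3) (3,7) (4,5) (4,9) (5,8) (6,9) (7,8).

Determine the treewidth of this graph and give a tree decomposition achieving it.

The largest bag has 3 vertices, giving width 2; this decomposition certifies tw(G) ≤ 2. For the lower bound, G contains the cycle 2–1–3–7–8–5–4–9–6–0–2, so G is not a forest; only forests have treewidth ≤ 1, hence tw(G) ≥ 2. The upper and lower bounds meet at 2, so that is the treewidth.

Treewidth 2.
One optimal decomposition is:
Bags: B1 = {1, 2, 3}  B2 = {2, 3, 7}  B3 = {2, 7, 8}  B4 = {2, 5, 8}  B5 = {2, 4, 5}  B6 = {2, 4, 9}  B7 = {2, 6, 9}  B8 = {0, 2, 6}
Tree: B1–B2, B2–B3, B3–B4, B4–B5, B5–B6, B6–B7, B7–B8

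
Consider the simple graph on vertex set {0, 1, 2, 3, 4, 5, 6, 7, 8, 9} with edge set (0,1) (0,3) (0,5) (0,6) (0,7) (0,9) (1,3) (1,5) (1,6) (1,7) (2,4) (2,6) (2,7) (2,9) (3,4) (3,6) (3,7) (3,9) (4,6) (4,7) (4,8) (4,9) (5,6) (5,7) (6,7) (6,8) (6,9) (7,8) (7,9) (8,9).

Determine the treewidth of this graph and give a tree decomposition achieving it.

Every bag has size at most 5, so the width is 5 − 1 = 4 and tw(G) ≤ 4. For the lower bound, the 5 vertices {0, 1, 3, 6, 7} are pairwise adjacent, and any tree decomposition puts a clique entirely inside one bag — forcing width ≥ 4. Combining the bounds, tw(G) = 4.

Treewidth 4.
One such decomposition:
Bags: B1 = {4, 6, 7, 8, 9}  B2 = {2, 4, 6, 7, 9}  B3 = {3, 4, 6, 7, 9}  B4 = {0, 3, 6, 7, 9}  B5 = {0, 1, 3, 6, 7}  B6 = {0, 1, 5, 6, 7}
Tree: B1–B2, B2–B3, B3–B4, B4–B5, B5–B6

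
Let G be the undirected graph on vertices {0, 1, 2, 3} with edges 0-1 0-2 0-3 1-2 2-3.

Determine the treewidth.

2

A width-2 tree decomposition is:
Bags: B1 = {0, 2, 3}  B2 = {0, 1, 2}
Tree: B1–B2
Every bag has size at most 3, so the width is 3 − 1 = 2 and tw(G) ≤ 2. Conversely, {0, 1, 2} is a clique of size 3, and the vertices of any clique must share a bag in every tree decomposition; so some bag has ≥ 3 vertices and tw(G) ≥ 2. Therefore the treewidth is 2.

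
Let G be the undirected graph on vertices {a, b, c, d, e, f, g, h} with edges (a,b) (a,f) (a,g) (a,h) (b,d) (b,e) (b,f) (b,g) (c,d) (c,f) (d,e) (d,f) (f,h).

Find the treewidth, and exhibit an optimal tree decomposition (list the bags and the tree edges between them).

Every bag has size at most 3, so the width is 3 − 1 = 2 and tw(G) ≤ 2. Conversely, {a, b, g} is a clique of size 3, and the vertices of any clique must share a bag in every tree decomposition; so some bag has ≥ 3 vertices and tw(G) ≥ 2. Therefore the treewidth is 2.

Treewidth 2.
One such decomposition:
Bags: B1 = {a, b, f}  B2 = {a, b, g}  B3 = {b, d, f}  B4 = {a, f, h}  B5 = {c, d, f}  B6 = {b, d, e}
Tree: B1–B2, B1–B3, B1–B4, B3–B5, B3–B6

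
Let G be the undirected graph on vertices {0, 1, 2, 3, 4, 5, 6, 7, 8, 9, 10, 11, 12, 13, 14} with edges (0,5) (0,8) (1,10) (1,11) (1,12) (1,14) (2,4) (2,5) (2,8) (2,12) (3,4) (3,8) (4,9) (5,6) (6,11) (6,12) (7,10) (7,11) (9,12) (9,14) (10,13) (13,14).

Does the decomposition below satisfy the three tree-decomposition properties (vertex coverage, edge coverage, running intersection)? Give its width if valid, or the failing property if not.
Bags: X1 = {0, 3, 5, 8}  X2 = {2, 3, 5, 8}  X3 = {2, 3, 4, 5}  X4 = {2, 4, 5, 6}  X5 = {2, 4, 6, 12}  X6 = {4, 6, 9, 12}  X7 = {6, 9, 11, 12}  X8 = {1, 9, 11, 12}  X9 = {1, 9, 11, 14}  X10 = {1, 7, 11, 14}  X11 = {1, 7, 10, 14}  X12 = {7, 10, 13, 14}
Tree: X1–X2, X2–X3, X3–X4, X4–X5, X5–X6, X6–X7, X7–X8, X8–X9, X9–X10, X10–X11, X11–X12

Yes; width 3.

Vertex coverage: the bags together contain {0, 1, 2, 3, 4, 5, 6, 7, 8, 9, 10, 11, 12, 13, 14}, the full vertex set. Edge coverage: each edge of G has both endpoints in at least one bag. Running intersection: for every vertex, the bags containing it form a connected subtree. All three properties hold, so this is a valid tree decomposition of width max|bag| − 1 = 3, and hence tw(G) ≤ 3.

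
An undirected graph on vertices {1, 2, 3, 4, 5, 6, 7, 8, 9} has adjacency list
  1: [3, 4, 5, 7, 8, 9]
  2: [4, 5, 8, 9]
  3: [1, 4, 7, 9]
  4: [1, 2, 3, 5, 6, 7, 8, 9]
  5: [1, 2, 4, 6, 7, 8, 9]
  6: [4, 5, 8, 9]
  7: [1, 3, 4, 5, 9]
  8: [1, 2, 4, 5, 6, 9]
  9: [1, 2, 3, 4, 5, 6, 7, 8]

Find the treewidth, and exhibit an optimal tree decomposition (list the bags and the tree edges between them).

Treewidth 4.
Bags: B1 = {4, 5, 6, 8, 9}  B2 = {1, 4, 5, 8, 9}  B3 = {1, 4, 5, 7, 9}  B4 = {2, 4, 5, 8, 9}  B5 = {1, 3, 4, 7, 9}
Tree: B1–B2, B2–B3, B2–B4, B3–B5

Each bag holds 5 vertices, so the decomposition has width 4, which upper-bounds the treewidth. For the lower bound, the 5 vertices {1, 3, 4, 7, 9} are pairwise adjacent, and any tree decomposition puts a clique entirely inside one bag — forcing width ≥ 4. Therefore the treewidth is 4.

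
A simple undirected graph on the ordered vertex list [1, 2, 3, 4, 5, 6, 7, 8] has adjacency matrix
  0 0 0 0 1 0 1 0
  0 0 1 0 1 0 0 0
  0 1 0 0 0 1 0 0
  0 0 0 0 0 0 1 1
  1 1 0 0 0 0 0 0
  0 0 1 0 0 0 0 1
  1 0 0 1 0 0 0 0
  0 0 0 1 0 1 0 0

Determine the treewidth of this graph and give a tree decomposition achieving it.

Treewidth 2.
One optimal decomposition is:
Bags: B1 = {2, 3, 5}  B2 = {1, 3, 5}  B3 = {1, 3, 7}  B4 = {3, 4, 7}  B5 = {3, 4, 8}  B6 = {3, 6, 8}
Tree: B1–B2, B2–B3, B3–B4, B4–B5, B5–B6

The largest bag has 3 vertices, giving width 2; this decomposition certifies tw(G) ≤ 2. The edges 3–2–5–1–7–4–8–6–3 form a cycle, so G is not a tree and its treewidth is at least 2. The upper and lower bounds meet at 2, so that is the treewidth.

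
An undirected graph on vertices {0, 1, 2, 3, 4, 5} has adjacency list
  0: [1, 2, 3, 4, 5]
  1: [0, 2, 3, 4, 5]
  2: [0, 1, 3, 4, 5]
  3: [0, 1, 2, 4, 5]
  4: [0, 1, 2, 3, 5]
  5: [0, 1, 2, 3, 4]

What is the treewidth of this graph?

5

A width-5 tree decomposition is:
Bags: B1 = {0, 1, 2, 3, 4, 5}
Tree: (single bag)
With just one bag of size 6, the width is 6 − 1 = 5, so tw(G) ≤ 5. Conversely, {0, 1, 2, 3, 4, 5} is a clique of size 6, and the vertices of any clique must share a bag in every tree decomposition; so some bag has ≥ 6 vertices and tw(G) ≥ 5. Combining the bounds, tw(G) = 5.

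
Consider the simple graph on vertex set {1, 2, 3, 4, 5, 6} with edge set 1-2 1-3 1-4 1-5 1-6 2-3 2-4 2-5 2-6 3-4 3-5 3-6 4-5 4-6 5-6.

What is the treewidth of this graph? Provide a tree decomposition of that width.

With just one bag of size 6, the width is 6 − 1 = 5, so tw(G) ≤ 5. On the other hand G contains the 6-clique {1, 2, 3, 4, 5, 6}. A clique must lie in a single bag of any decomposition, so no decomposition can have width below 5. The upper and lower bounds meet at 5, so that is the treewidth.

Treewidth 5.
One such decomposition:
Bags: B1 = {1, 2, 3, 4, 5, 6}
Tree: (single bag)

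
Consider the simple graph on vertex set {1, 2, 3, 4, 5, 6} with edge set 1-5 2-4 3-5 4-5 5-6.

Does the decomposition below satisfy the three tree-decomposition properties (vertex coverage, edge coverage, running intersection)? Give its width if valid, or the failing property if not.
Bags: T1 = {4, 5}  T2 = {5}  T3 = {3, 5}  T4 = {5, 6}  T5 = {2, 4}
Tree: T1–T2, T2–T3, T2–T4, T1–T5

No — vertex 1 appears in no bag.

A tree decomposition must satisfy three properties: every vertex lies in some bag; for every edge, both endpoints lie together in some bag; and for every vertex, the bags containing it form a connected subtree. Here vertex 1 appears in no bag, so the decomposition is invalid.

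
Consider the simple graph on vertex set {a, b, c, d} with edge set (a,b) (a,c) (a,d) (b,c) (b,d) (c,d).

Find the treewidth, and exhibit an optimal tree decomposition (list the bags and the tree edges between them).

Treewidth 3.
One such decomposition:
Bags: B1 = {a, b, c, d}
Tree: (single bag)

With just one bag of size 4, the width is 4 − 1 = 3, so tw(G) ≤ 3. Conversely, {a, b, c, d} is a clique of size 4, and the vertices of any clique must share a bag in every tree decomposition; so some bag has ≥ 4 vertices and tw(G) ≥ 3. The upper and lower bounds meet at 3, so that is the treewidth.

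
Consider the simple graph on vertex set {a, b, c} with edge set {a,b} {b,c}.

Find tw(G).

1

A width-1 tree decomposition is:
Bags: B1 = {a, b}  B2 = {b, c}
Tree: B1–B2
The largest bag has 2 vertices, giving width 1; this decomposition certifies tw(G) ≤ 1. G has an edge, so its treewidth is at least 1. Therefore the treewidth is 1.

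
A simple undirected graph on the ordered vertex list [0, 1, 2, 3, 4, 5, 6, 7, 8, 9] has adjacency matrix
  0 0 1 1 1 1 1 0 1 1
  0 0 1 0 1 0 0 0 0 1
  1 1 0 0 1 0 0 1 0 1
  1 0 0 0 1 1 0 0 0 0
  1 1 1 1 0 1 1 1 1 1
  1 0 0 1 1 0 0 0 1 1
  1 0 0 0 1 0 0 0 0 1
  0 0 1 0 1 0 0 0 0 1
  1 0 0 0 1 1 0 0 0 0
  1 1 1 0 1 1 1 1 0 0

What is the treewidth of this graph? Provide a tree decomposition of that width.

Treewidth 3.
Bags: B1 = {0, 4, 5, 9}  B2 = {0, 3, 4, 5}  B3 = {0, 2, 4, 9}  B4 = {0, 4, 6, 9}  B5 = {1, 2, 4, 9}  B6 = {2, 4, 7, 9}  B7 = {0, 4, 5, 8}
Tree: B1–B2, B1–B3, B1–B4, B3–B5, B5–B6, B2–B7

The largest bag has 4 vertices, giving width 3; this decomposition certifies tw(G) ≤ 3. For the lower bound, the 4 vertices {0, 2, 4, 9} are pairwise adjacent, and any tree decomposition puts a clique entirely inside one bag — forcing width ≥ 3. The upper and lower bounds meet at 3, so that is the treewidth.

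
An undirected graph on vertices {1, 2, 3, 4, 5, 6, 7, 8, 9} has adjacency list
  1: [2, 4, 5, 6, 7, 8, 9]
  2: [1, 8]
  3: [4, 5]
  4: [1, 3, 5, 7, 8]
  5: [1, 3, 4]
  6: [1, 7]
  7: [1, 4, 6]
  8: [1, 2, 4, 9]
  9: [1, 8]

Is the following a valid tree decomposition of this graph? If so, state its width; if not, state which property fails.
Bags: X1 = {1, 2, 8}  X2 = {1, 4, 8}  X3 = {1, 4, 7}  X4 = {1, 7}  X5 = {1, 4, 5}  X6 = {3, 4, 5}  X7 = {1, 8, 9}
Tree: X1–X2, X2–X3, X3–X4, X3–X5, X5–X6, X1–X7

A tree decomposition must satisfy three properties: every vertex lies in some bag; for every edge, both endpoints lie together in some bag; and for every vertex, the bags containing it form a connected subtree. Here vertex 6 appears in no bag, so the decomposition is invalid.

No — vertex 6 appears in no bag.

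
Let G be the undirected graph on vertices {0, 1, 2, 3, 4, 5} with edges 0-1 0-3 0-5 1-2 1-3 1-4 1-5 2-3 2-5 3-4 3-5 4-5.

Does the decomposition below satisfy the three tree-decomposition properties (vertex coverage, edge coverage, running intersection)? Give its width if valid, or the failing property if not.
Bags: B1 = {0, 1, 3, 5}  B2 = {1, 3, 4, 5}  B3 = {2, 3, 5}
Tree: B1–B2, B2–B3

A tree decomposition must satisfy three properties: every vertex lies in some bag; for every edge, both endpoints lie together in some bag; and for every vertex, the bags containing it form a connected subtree. Here edge (1,2) lies in no bag, so the decomposition is invalid.

No — edge (1,2) lies in no bag.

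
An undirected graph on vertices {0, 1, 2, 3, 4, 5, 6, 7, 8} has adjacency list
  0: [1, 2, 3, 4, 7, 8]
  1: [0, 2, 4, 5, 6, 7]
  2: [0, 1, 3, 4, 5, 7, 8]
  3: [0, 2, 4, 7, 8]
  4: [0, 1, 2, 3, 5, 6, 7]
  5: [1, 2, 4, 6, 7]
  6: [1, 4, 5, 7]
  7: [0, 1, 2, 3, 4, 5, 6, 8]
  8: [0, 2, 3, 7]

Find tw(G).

A width-4 tree decomposition is:
Bags: B1 = {0, 2, 3, 4, 7}  B2 = {0, 1, 2, 4, 7}  B3 = {1, 2, 4, 5, 7}  B4 = {0, 2, 3, 7, 8}  B5 = {1, 4, 5, 6, 7}
Tree: B1–B2, B2–B3, B1–B4, B3–B5
The largest bag has 5 vertices, giving width 4; this decomposition certifies tw(G) ≤ 4. On the other hand G contains the 5-clique {0, 1, 2, 4, 7}. A clique must lie in a single bag of any decomposition, so no decomposition can have width below 4. Hence tw(G) = 4 exactly.

4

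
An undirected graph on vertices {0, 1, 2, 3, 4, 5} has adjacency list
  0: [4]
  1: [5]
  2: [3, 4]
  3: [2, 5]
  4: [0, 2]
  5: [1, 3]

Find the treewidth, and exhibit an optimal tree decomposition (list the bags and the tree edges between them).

Treewidth 1.
One such decomposition:
Bags: B1 = {1, 5}  B2 = {3, 5}  B3 = {2, 3}  B4 = {2, 4}  B5 = {0, 4}
Tree: B1–B2, B2–B3, B3–B4, B4–B5

Every bag has size at most 2, so the width is 2 − 1 = 1 and tw(G) ≤ 1. Since G has at least one edge (e.g. 1–5), it is not an edgeless graph, so tw(G) ≥ 1. Hence tw(G) = 1 exactly.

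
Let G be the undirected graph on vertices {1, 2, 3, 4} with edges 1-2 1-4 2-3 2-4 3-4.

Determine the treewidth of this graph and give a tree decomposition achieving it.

The largest bag has 3 vertices, giving width 2; this decomposition certifies tw(G) ≤ 2. On the other hand G contains the 3-clique {1, 2, 4}. A clique must lie in a single bag of any decomposition, so no decomposition can have width below 2. Therefore the treewidth is 2.

Treewidth 2.
One optimal decomposition is:
Bags: B1 = {1, 2, 4}  B2 = {2, 3, 4}
Tree: B1–B2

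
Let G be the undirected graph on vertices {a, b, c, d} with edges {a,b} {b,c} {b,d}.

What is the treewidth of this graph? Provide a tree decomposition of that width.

Treewidth 1.
One optimal decomposition is:
Bags: B1 = {a, b}  B2 = {b, d}  B3 = {b, c}
Tree: B1–B2, B1–B3

Every bag has size at most 2, so the width is 2 − 1 = 1 and tw(G) ≤ 1. G has an edge, so its treewidth is at least 1. The upper and lower bounds meet at 1, so that is the treewidth.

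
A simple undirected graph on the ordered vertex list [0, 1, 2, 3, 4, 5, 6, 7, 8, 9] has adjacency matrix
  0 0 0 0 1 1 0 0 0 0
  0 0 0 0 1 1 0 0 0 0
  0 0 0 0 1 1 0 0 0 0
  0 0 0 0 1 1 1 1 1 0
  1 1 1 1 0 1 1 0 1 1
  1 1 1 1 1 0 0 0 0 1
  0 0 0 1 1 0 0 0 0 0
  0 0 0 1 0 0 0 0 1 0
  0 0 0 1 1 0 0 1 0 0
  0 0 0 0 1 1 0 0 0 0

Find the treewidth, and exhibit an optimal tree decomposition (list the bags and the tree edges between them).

Treewidth 2.
Bags: B1 = {3, 4, 8}  B2 = {3, 4, 5}  B3 = {4, 5, 9}  B4 = {1, 4, 5}  B5 = {3, 4, 6}  B6 = {0, 4, 5}  B7 = {3, 7, 8}  B8 = {2, 4, 5}
Tree: B1–B2, B2–B3, B2–B4, B2–B5, B3–B6, B1–B7, B4–B8

Each bag holds 3 vertices, so the decomposition has width 2, which upper-bounds the treewidth. On the other hand G contains the 3-clique {3, 4, 8}. A clique must lie in a single bag of any decomposition, so no decomposition can have width below 2. Combining the bounds, tw(G) = 2.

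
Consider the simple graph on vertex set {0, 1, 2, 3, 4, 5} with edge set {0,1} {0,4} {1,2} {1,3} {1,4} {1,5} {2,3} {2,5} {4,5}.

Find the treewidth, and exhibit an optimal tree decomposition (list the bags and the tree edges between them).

Every bag has size at most 3, so the width is 3 − 1 = 2 and tw(G) ≤ 2. For the lower bound, the 3 vertices {0, 1, 4} are pairwise adjacent, and any tree decomposition puts a clique entirely inside one bag — forcing width ≥ 2. Hence tw(G) = 2 exactly.

Treewidth 2.
One optimal decomposition is:
Bags: B1 = {1, 4, 5}  B2 = {0, 1, 4}  B3 = {1, 2, 5}  B4 = {1, 2, 3}
Tree: B1–B2, B1–B3, B3–B4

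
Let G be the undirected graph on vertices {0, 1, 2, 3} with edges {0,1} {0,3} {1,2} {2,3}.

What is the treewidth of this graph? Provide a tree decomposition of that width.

The largest bag has 3 vertices, giving width 2; this decomposition certifies tw(G) ≤ 2. The edges 0–3–2–1–0 form a cycle, so G is not a tree and its treewidth is at least 2. Therefore the treewidth is 2.

Treewidth 2.
One optimal decomposition is:
Bags: B1 = {0, 2, 3}  B2 = {0, 1, 2}
Tree: B1–B2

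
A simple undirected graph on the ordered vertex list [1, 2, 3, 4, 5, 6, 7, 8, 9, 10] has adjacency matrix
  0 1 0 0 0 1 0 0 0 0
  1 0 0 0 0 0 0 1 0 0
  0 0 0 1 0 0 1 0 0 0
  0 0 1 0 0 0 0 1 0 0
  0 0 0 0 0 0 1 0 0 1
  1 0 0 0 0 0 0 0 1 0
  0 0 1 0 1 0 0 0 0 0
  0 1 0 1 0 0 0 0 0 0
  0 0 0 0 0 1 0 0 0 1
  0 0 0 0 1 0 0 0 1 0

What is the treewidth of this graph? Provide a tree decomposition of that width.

Treewidth 2.
One such decomposition:
Bags: B1 = {1, 2, 6}  B2 = {2, 6, 8}  B3 = {4, 6, 8}  B4 = {3, 4, 6}  B5 = {3, 6, 7}  B6 = {5, 6, 7}  B7 = {5, 6, 10}  B8 = {6, 9, 10}
Tree: B1–B2, B2–B3, B3–B4, B4–B5, B5–B6, B6–B7, B7–B8

Each bag holds 3 vertices, so the decomposition has width 2, which upper-bounds the treewidth. For the lower bound, G contains the cycle 6–1–2–8–4–3–7–5–10–9–6, so G is not a forest; only forests have treewidth ≤ 1, hence tw(G) ≥ 2. The upper and lower bounds meet at 2, so that is the treewidth.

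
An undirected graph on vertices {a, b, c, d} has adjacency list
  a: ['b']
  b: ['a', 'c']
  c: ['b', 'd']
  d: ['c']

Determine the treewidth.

A width-1 tree decomposition is:
Bags: B1 = {b, c}  B2 = {c, d}  B3 = {a, b}
Tree: B1–B2, B1–B3
The largest bag has 2 vertices, giving width 1; this decomposition certifies tw(G) ≤ 1. Since G has at least one edge (e.g. c–b), it is not an edgeless graph, so tw(G) ≥ 1. The upper and lower bounds meet at 1, so that is the treewidth.

1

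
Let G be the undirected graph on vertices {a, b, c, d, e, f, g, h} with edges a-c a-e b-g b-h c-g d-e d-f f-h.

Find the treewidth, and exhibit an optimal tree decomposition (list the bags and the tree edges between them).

The largest bag has 3 vertices, giving width 2; this decomposition certifies tw(G) ≤ 2. For the lower bound, G contains the cycle e–a–c–g–b–h–f–d–e, so G is not a forest; only forests have treewidth ≤ 1, hence tw(G) ≥ 2. Hence tw(G) = 2 exactly.

Treewidth 2.
One optimal decomposition is:
Bags: B1 = {a, c, e}  B2 = {c, e, g}  B3 = {b, e, g}  B4 = {b, e, h}  B5 = {e, f, h}  B6 = {d, e, f}
Tree: B1–B2, B2–B3, B3–B4, B4–B5, B5–B6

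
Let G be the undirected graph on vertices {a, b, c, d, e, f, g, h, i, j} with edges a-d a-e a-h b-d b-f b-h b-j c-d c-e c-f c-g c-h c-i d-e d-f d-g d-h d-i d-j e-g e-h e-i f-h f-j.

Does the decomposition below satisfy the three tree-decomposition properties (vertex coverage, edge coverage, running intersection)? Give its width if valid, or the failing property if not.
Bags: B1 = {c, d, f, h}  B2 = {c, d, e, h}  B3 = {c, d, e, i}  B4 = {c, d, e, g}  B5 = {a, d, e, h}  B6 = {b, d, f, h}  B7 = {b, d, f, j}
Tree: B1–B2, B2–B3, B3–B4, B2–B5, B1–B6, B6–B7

Checking the three conditions: (i) the bags cover all of {a, b, c, d, e, f, g, h, i, j}; (ii) for each edge, some bag contains both endpoints; (iii) the bags containing any fixed vertex form a subtree. All hold, so the decomposition is valid with width 4 − 1 = 3.

Yes; width 3.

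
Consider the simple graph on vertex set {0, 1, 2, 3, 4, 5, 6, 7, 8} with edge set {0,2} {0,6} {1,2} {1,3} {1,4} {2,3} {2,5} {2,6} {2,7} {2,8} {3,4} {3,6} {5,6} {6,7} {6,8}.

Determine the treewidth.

2

A width-2 tree decomposition is:
Bags: B1 = {2, 3, 6}  B2 = {2, 5, 6}  B3 = {1, 2, 3}  B4 = {2, 6, 8}  B5 = {1, 3, 4}  B6 = {0, 2, 6}  B7 = {2, 6, 7}
Tree: B1–B2, B1–B3, B2–B4, B3–B5, B4–B6, B1–B7
Every bag has size at most 3, so the width is 3 − 1 = 2 and tw(G) ≤ 2. For the lower bound, the 3 vertices {1, 2, 3} are pairwise adjacent, and any tree decomposition puts a clique entirely inside one bag — forcing width ≥ 2. Combining the bounds, tw(G) = 2.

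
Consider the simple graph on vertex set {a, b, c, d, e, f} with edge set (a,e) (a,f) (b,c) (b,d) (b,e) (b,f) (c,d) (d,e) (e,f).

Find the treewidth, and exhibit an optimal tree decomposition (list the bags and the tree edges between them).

Every bag has size at most 3, so the width is 3 − 1 = 2 and tw(G) ≤ 2. For the lower bound, the 3 vertices {b, d, e} are pairwise adjacent, and any tree decomposition puts a clique entirely inside one bag — forcing width ≥ 2. Therefore the treewidth is 2.

Treewidth 2.
One optimal decomposition is:
Bags: B1 = {b, e, f}  B2 = {a, e, f}  B3 = {b, d, e}  B4 = {b, c, d}
Tree: B1–B2, B1–B3, B3–B4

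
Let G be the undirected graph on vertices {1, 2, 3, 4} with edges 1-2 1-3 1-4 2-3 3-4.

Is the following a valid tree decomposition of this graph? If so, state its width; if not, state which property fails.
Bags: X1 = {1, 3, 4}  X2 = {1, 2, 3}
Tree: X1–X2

Yes; width 2.

Vertex coverage: the bags together contain {1, 2, 3, 4}, the full vertex set. Edge coverage: each edge of G has both endpoints in at least one bag. Running intersection: for every vertex, the bags containing it form a connected subtree. All three properties hold, so this is a valid tree decomposition of width max|bag| − 1 = 2, and hence tw(G) ≤ 2.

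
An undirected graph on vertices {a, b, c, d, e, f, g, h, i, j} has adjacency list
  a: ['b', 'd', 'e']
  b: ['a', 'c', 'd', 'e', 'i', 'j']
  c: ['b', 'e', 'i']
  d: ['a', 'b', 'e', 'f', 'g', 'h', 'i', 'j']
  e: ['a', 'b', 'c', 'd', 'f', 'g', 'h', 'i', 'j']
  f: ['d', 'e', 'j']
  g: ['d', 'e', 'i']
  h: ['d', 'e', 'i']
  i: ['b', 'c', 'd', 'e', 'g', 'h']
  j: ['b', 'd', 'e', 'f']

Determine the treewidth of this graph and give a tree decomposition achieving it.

Every bag has size at most 4, so the width is 4 − 1 = 3 and tw(G) ≤ 3. Conversely, {d, e, g, i} is a clique of size 4, and the vertices of any clique must share a bag in every tree decomposition; so some bag has ≥ 4 vertices and tw(G) ≥ 3. Combining the bounds, tw(G) = 3.

Treewidth 3.
Bags: B1 = {b, d, e, i}  B2 = {d, e, g, i}  B3 = {d, e, h, i}  B4 = {b, d, e, j}  B5 = {a, b, d, e}  B6 = {d, e, f, j}  B7 = {b, c, e, i}
Tree: B1–B2, B2–B3, B1–B4, B1–B5, B4–B6, B1–B7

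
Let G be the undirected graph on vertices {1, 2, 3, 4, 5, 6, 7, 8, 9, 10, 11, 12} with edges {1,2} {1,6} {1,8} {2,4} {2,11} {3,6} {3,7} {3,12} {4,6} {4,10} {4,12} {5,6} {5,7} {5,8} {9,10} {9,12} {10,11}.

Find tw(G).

3

A width-3 tree decomposition is:
Bags: B1 = {1, 5, 7, 8}  B2 = {1, 5, 6, 7}  B3 = {1, 3, 6, 7}  B4 = {1, 2, 3, 6}  B5 = {2, 3, 4, 6}  B6 = {2, 3, 4, 12}  B7 = {2, 4, 11, 12}  B8 = {4, 10, 11, 12}  B9 = {9, 10, 11, 12}
Tree: B1–B2, B2–B3, B3–B4, B4–B5, B5–B6, B6–B7, B7–B8, B8–B9
Each bag holds 4 vertices, so the decomposition has width 3, which upper-bounds the treewidth. For the lower bound: the 4 vertex sets {5,7,8}, {1}, {6}, {2,3,4,12} are disjoint, each induces a connected subgraph, and every pair is joined by at least one edge of G. Contracting each set to a single vertex therefore yields K_{4} as a minor, and since treewidth is minor-monotone, tw(G) ≥ tw(K_{4}) = 3. Combining the bounds, tw(G) = 3.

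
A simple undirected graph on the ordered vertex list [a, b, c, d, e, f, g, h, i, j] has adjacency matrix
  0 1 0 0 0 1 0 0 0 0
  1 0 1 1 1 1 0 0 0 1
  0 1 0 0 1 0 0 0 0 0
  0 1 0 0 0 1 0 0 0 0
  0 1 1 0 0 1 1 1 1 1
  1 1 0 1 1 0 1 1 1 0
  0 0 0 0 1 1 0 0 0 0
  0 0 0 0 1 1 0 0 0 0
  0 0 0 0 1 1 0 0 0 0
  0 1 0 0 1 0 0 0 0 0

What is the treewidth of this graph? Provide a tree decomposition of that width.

Treewidth 2.
Bags: B1 = {b, e, f}  B2 = {e, f, h}  B3 = {e, f, i}  B4 = {e, f, g}  B5 = {b, c, e}  B6 = {b, d, f}  B7 = {b, e, j}  B8 = {a, b, f}
Tree: B1–B2, B1–B3, B3–B4, B1–B5, B1–B6, B1–B7, B6–B8

The largest bag has 3 vertices, giving width 2; this decomposition certifies tw(G) ≤ 2. For the lower bound, the 3 vertices {b, e, j} are pairwise adjacent, and any tree decomposition puts a clique entirely inside one bag — forcing width ≥ 2. Therefore the treewidth is 2.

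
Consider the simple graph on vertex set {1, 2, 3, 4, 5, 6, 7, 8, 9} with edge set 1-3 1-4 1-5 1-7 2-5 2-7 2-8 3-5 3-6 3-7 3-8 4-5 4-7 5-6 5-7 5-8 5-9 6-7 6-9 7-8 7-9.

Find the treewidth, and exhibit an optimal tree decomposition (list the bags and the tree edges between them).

Treewidth 3.
One optimal decomposition is:
Bags: B1 = {1, 3, 5, 7}  B2 = {3, 5, 7, 8}  B3 = {2, 5, 7, 8}  B4 = {3, 5, 6, 7}  B5 = {1, 4, 5, 7}  B6 = {5, 6, 7, 9}
Tree: B1–B2, B2–B3, B1–B4, B1–B5, B4–B6

Every bag has size at most 4, so the width is 4 − 1 = 3 and tw(G) ≤ 3. Conversely, {5, 6, 7, 9} is a clique of size 4, and the vertices of any clique must share a bag in every tree decomposition; so some bag has ≥ 4 vertices and tw(G) ≥ 3. Combining the bounds, tw(G) = 3.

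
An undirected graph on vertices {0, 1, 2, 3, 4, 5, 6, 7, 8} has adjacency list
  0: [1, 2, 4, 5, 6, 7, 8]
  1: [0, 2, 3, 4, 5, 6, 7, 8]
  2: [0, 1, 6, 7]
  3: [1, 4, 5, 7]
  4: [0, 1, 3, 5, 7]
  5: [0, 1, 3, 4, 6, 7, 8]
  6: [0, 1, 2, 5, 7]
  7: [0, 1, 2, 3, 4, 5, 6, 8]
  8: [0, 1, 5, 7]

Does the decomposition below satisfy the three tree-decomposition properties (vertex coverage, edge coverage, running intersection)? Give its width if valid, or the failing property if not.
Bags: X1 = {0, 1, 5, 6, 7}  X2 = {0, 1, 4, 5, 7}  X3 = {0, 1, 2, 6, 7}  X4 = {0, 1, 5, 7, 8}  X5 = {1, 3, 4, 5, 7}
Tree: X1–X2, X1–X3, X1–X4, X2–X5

Vertex coverage: the bags together contain {0, 1, 2, 3, 4, 5, 6, 7, 8}, the full vertex set. Edge coverage: each edge of G has both endpoints in at least one bag. Running intersection: for every vertex, the bags containing it form a connected subtree. All three properties hold, so this is a valid tree decomposition of width max|bag| − 1 = 4, and hence tw(G) ≤ 4.

Yes; width 4.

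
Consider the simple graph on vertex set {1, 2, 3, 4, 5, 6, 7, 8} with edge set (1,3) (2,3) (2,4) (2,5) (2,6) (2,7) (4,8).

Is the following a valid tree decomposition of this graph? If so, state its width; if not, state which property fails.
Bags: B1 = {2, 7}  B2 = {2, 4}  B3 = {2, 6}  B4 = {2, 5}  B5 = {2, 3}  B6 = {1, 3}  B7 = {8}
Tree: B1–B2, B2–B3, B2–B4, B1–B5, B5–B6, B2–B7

A tree decomposition must satisfy three properties: every vertex lies in some bag; for every edge, both endpoints lie together in some bag; and for every vertex, the bags containing it form a connected subtree. Here edge (4,8) lies in no bag, so the decomposition is invalid.

No — edge (4,8) lies in no bag.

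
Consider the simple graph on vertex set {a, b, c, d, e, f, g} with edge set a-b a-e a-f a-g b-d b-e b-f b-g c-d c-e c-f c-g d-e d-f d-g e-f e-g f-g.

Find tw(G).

4

A width-4 tree decomposition is:
Bags: B1 = {c, d, e, f, g}  B2 = {b, d, e, f, g}  B3 = {a, b, e, f, g}
Tree: B1–B2, B2–B3
Every bag has size at most 5, so the width is 5 − 1 = 4 and tw(G) ≤ 4. On the other hand G contains the 5-clique {c, d, e, f, g}. A clique must lie in a single bag of any decomposition, so no decomposition can have width below 4. Hence tw(G) = 4 exactly.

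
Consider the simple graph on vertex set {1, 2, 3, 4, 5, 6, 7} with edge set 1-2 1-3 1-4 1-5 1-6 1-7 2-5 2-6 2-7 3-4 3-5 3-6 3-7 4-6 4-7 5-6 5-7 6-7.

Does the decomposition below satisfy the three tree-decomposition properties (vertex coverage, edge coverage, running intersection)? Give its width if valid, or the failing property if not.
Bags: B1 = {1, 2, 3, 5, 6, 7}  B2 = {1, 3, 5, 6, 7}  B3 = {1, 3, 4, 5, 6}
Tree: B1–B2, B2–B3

No — edge (7,4) lies in no bag.

A tree decomposition must satisfy three properties: every vertex lies in some bag; for every edge, both endpoints lie together in some bag; and for every vertex, the bags containing it form a connected subtree. Here edge (7,4) lies in no bag, so the decomposition is invalid.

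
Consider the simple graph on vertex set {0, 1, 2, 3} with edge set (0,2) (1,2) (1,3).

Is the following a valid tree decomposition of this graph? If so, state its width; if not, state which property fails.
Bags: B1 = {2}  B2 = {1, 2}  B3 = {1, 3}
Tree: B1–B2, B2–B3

No — vertex 0 appears in no bag.

A tree decomposition must satisfy three properties: every vertex lies in some bag; for every edge, both endpoints lie together in some bag; and for every vertex, the bags containing it form a connected subtree. Here vertex 0 appears in no bag, so the decomposition is invalid.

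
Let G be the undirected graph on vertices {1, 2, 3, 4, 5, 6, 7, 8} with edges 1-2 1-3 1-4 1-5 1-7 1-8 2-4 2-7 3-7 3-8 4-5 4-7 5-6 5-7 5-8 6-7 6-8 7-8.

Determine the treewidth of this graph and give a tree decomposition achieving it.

The largest bag has 4 vertices, giving width 3; this decomposition certifies tw(G) ≤ 3. Conversely, {1, 3, 7, 8} is a clique of size 4, and the vertices of any clique must share a bag in every tree decomposition; so some bag has ≥ 4 vertices and tw(G) ≥ 3. Hence tw(G) = 3 exactly.

Treewidth 3.
Bags: B1 = {1, 4, 5, 7}  B2 = {1, 5, 7, 8}  B3 = {5, 6, 7, 8}  B4 = {1, 3, 7, 8}  B5 = {1, 2, 4, 7}
Tree: B1–B2, B2–B3, B2–B4, B1–B5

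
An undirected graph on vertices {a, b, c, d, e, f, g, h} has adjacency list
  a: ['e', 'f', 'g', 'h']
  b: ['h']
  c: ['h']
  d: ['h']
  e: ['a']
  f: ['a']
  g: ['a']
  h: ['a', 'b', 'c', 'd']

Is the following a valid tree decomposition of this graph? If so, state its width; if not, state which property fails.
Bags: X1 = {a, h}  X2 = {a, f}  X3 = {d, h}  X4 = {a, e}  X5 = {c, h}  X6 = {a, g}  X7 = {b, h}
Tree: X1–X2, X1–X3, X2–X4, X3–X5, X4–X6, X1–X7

Yes; width 1.

Every vertex of G appears in some bag (union = {a, b, c, d, e, f, g, h}); every edge is covered by a bag; and for each vertex v the set of bags containing v is connected in the bag tree. The decomposition is therefore valid. The largest bag has 2 vertices, so the width is 1.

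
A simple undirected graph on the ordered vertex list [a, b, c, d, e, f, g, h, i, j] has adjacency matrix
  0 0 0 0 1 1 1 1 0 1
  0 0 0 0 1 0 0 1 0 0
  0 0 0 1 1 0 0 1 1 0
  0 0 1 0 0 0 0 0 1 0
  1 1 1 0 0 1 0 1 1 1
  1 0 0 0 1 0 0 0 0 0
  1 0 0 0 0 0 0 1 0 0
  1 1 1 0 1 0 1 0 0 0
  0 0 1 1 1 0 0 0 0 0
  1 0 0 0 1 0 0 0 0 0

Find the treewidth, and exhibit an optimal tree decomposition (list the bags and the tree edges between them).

Treewidth 2.
One optimal decomposition is:
Bags: B1 = {a, e, f}  B2 = {a, e, h}  B3 = {a, e, j}  B4 = {b, e, h}  B5 = {c, e, h}  B6 = {a, g, h}  B7 = {c, e, i}  B8 = {c, d, i}
Tree: B1–B2, B2–B3, B2–B4, B2–B5, B2–B6, B5–B7, B7–B8

Each bag holds 3 vertices, so the decomposition has width 2, which upper-bounds the treewidth. Conversely, {c, d, i} is a clique of size 3, and the vertices of any clique must share a bag in every tree decomposition; so some bag has ≥ 3 vertices and tw(G) ≥ 2. Combining the bounds, tw(G) = 2.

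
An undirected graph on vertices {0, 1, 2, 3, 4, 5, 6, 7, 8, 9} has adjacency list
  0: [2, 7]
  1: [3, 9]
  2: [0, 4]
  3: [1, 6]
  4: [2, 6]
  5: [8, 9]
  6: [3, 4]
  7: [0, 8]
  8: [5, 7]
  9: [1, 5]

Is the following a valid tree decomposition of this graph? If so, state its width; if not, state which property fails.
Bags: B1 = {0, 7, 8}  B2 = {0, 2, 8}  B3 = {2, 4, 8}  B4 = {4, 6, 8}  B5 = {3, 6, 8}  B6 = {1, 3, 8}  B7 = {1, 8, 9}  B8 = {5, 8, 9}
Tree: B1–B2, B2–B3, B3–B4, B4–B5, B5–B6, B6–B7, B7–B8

Vertex coverage: the bags together contain {0, 1, 2, 3, 4, 5, 6, 7, 8, 9}, the full vertex set. Edge coverage: each edge of G has both endpoints in at least one bag. Running intersection: for every vertex, the bags containing it form a connected subtree. All three properties hold, so this is a valid tree decomposition of width max|bag| − 1 = 2, and hence tw(G) ≤ 2.

Yes; width 2.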